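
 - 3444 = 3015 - 6459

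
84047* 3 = 252141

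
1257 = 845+412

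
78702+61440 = 140142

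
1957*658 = 1287706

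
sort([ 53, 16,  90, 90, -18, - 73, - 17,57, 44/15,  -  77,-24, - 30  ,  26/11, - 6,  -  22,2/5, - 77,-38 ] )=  [ - 77, - 77, - 73, - 38, - 30, -24, - 22, - 18, - 17,-6, 2/5,26/11,  44/15,16,  53 , 57,90,  90]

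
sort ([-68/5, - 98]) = [ - 98, - 68/5]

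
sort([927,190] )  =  [ 190,927]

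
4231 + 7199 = 11430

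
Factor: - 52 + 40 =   -  2^2 *3^1 = -12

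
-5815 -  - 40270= 34455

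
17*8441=143497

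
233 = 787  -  554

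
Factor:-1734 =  - 2^1*3^1*17^2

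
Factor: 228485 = 5^1*45697^1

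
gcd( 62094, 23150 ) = 2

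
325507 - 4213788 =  - 3888281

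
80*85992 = 6879360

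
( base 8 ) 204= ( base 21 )66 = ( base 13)A2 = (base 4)2010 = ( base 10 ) 132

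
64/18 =3+5/9 = 3.56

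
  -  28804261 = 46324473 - 75128734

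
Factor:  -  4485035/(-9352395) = 897007/1870479 = 3^(-3 )*13^( - 1) * 73^(-2)*897007^1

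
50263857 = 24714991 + 25548866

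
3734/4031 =3734/4031 = 0.93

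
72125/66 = 1092 + 53/66=1092.80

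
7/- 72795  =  -1 + 72788/72795 = - 0.00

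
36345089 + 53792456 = 90137545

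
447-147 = 300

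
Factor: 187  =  11^1*17^1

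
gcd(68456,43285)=1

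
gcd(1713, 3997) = 571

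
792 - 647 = 145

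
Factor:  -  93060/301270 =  - 198/641 = - 2^1 *3^2*11^1  *  641^( - 1)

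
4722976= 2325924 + 2397052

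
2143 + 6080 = 8223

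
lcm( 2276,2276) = 2276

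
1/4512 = 1/4512 = 0.00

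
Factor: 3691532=2^2*13^1*70991^1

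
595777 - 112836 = 482941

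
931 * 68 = 63308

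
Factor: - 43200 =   -  2^6*3^3 * 5^2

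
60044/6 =10007 + 1/3 = 10007.33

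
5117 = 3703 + 1414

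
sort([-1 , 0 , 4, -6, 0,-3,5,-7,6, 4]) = [-7,  -  6, - 3  ,-1,0 , 0,4 , 4,5, 6]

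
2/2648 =1/1324= 0.00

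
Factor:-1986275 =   -  5^2* 79451^1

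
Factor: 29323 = 7^1*59^1*71^1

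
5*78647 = 393235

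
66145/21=3149 + 16/21= 3149.76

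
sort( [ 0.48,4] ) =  [ 0.48,4 ] 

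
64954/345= 64954/345 = 188.27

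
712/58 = 356/29 = 12.28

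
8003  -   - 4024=12027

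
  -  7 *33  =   - 231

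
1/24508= 1/24508 = 0.00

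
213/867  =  71/289= 0.25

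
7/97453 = 7/97453 = 0.00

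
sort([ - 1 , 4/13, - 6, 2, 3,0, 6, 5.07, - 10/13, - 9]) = [ - 9,- 6, - 1, - 10/13,0, 4/13, 2, 3, 5.07,6]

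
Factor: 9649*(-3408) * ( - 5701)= 2^4 * 3^1 *71^1*5701^1*9649^1 =187470498192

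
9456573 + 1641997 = 11098570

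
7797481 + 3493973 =11291454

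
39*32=1248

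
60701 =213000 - 152299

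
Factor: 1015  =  5^1*7^1 * 29^1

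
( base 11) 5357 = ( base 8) 15650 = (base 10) 7080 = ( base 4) 1232220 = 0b1101110101000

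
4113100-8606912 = - 4493812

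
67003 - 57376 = 9627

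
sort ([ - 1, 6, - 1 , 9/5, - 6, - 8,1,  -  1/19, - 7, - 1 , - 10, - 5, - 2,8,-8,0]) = [ - 10,-8, - 8, - 7, - 6,-5, - 2, - 1, - 1, - 1, - 1/19 , 0 , 1,  9/5,6, 8] 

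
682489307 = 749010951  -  66521644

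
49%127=49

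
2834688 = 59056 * 48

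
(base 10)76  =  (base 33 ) 2A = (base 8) 114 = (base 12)64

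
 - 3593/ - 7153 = 3593/7153 = 0.50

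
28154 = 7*4022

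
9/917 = 9/917 = 0.01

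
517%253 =11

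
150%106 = 44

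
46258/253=182 + 212/253  =  182.84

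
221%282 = 221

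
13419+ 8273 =21692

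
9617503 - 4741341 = 4876162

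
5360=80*67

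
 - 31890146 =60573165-92463311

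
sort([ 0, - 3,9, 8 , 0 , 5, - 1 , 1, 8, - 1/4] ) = [ - 3, - 1, - 1/4, 0 , 0,1, 5,8,8 , 9] 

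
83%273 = 83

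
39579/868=45 +519/868= 45.60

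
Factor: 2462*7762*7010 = 133961408440 = 2^3*5^1*701^1*1231^1 * 3881^1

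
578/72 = 8  +  1/36 = 8.03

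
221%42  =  11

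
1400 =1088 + 312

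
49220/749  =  65 + 5/7 = 65.71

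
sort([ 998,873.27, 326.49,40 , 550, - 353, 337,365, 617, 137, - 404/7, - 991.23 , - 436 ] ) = [ - 991.23, - 436,-353, - 404/7, 40,137 , 326.49,337,  365,550,617, 873.27,998 ] 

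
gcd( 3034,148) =74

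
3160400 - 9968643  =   - 6808243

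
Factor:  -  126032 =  - 2^4 *7877^1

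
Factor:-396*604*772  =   -2^6*3^2*11^1 *151^1*193^1 = -184650048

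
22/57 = 22/57=0.39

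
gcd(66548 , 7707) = 1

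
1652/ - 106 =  -16 + 22/53 = - 15.58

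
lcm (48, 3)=48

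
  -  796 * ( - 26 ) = 20696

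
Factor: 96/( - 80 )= - 6/5  =  - 2^1*3^1*5^(  -  1 ) 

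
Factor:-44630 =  - 2^1*5^1*4463^1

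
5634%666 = 306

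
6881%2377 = 2127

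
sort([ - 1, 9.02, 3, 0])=[ - 1 , 0,3,  9.02 ] 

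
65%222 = 65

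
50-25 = 25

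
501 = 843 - 342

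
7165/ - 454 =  - 16  +  99/454 = - 15.78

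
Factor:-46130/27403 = -2^1*5^1 * 7^1 * 67^(  -  1 )*409^(-1)*659^1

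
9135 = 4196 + 4939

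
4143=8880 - 4737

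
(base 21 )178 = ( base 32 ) IK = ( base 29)kg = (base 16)254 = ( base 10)596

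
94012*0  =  0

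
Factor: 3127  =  53^1* 59^1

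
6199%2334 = 1531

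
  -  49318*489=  - 24116502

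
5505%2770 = 2735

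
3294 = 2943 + 351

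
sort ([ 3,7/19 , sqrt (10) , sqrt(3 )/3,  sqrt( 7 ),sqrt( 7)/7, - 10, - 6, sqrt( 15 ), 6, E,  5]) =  [ - 10, - 6 , 7/19,  sqrt(7)/7, sqrt( 3 ) /3,sqrt( 7) , E,3, sqrt( 10),sqrt(15),  5,6]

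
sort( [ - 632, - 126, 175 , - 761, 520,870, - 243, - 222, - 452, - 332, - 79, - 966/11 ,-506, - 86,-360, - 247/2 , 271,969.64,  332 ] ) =[ - 761,-632 ,  -  506, - 452, - 360,  -  332 , - 243, - 222,  -  126,  -  247/2,  -  966/11, - 86, - 79  ,  175,271 , 332,  520, 870,969.64] 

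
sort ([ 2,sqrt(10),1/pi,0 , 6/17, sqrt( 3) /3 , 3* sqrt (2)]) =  [0,1/pi , 6/17,  sqrt( 3) /3, 2,sqrt(10), 3*sqrt( 2)]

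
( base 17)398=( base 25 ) 1G3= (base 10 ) 1028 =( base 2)10000000100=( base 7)2666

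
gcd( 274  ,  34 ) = 2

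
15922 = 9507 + 6415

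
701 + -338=363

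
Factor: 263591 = 263591^1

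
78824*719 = 56674456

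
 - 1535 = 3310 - 4845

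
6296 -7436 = - 1140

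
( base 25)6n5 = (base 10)4330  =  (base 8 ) 10352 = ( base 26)6AE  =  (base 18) D6A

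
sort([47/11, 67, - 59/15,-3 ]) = [-59/15, - 3, 47/11, 67]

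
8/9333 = 8/9333= 0.00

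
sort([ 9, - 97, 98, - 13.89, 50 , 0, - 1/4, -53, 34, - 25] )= [-97,-53, - 25,-13.89, -1/4,  0, 9,  34, 50,  98]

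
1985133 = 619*3207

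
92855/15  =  6190 + 1/3 = 6190.33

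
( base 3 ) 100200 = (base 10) 261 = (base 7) 522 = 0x105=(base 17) f6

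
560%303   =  257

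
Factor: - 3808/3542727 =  - 2^5*3^ ( - 1 ) * 7^1*17^1*29^( - 1)* 43^( - 1)*947^( - 1)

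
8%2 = 0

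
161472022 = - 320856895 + 482328917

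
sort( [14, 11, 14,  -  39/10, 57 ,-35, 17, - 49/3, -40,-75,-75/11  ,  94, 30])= [ - 75, - 40,-35, - 49/3,-75/11, - 39/10, 11, 14,14, 17,30,57,94 ]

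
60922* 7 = 426454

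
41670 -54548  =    -  12878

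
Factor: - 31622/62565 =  - 2^1*3^( - 1)*5^ ( - 1)*43^ ( - 1)*163^1 = - 326/645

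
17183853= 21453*801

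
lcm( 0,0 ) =0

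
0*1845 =0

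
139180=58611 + 80569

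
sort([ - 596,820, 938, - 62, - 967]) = [-967, - 596,-62, 820, 938 ]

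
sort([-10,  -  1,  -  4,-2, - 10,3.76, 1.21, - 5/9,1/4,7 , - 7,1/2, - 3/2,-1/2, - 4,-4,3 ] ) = [ - 10, - 10, -7, - 4, - 4, - 4, - 2 , - 3/2, - 1, - 5/9, - 1/2,1/4, 1/2, 1.21,3,3.76 , 7]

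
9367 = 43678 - 34311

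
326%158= 10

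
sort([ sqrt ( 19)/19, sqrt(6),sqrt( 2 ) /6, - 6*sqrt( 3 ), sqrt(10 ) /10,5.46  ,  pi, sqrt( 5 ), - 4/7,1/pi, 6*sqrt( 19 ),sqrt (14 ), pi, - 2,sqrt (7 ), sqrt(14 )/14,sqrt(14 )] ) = [ - 6*sqrt( 3), - 2,  -  4/7, sqrt(19 ) /19, sqrt(2) /6, sqrt(14 ) /14, sqrt( 10 )/10, 1/pi , sqrt( 5),sqrt( 6), sqrt(7), pi, pi, sqrt( 14) , sqrt (14), 5.46, 6*sqrt (19 )]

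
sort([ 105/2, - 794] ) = [-794, 105/2 ]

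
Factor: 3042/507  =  6 = 2^1*3^1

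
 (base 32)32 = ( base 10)98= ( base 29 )3b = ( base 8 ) 142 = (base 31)35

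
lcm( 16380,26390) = 475020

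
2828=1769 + 1059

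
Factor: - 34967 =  - 73^1 * 479^1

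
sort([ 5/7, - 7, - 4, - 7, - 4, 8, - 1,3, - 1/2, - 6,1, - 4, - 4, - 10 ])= [ - 10, - 7,- 7, - 6,-4,- 4, - 4, - 4, - 1, - 1/2, 5/7,1, 3, 8 ] 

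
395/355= 1+8/71 = 1.11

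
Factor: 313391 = 13^1*24107^1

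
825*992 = 818400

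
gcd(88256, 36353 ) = 1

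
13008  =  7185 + 5823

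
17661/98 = 180 + 3/14 = 180.21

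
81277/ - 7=-11611 + 0/1= - 11611.00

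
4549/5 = 909 + 4/5 = 909.80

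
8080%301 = 254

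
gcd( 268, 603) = 67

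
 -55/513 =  - 55/513 = - 0.11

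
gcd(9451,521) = 1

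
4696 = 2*2348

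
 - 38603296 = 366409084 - 405012380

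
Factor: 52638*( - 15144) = - 797149872 = - 2^4*3^2*31^1*283^1*631^1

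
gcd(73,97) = 1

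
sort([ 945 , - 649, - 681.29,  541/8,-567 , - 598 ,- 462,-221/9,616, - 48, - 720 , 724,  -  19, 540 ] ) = [- 720,-681.29,-649,-598,-567,  -  462, - 48, - 221/9,-19,541/8,540,616, 724,945]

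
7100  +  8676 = 15776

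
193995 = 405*479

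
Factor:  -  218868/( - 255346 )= 6/7 = 2^1 * 3^1*7^(-1) 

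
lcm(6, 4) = 12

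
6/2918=3/1459 = 0.00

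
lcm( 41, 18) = 738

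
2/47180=1/23590 = 0.00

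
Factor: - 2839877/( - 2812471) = 59^( - 1)*  73^ ( - 1) *593^1* 653^( - 1)*4789^1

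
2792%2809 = 2792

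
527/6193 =527/6193 = 0.09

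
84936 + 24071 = 109007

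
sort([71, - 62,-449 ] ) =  [-449, - 62, 71] 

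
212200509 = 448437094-236236585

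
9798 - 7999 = 1799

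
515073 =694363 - 179290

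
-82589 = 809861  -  892450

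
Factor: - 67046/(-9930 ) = 33523/4965 = 3^( - 1)*5^(-1) * 7^1*331^(-1)*4789^1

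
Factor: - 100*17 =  - 2^2*5^2*17^1 = - 1700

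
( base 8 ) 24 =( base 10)20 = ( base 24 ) K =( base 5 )40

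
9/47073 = 3/15691 = 0.00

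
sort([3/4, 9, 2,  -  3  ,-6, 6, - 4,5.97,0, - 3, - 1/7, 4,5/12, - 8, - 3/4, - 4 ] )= [ - 8, - 6, - 4, - 4, -3, - 3, - 3/4, - 1/7,  0, 5/12,  3/4 , 2,4, 5.97,6 , 9]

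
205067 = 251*817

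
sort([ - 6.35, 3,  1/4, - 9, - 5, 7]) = [ - 9, - 6.35, - 5, 1/4, 3, 7]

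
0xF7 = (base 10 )247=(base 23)ah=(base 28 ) 8n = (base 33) 7G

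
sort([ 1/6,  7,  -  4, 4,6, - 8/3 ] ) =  [ - 4,-8/3, 1/6 , 4, 6,7]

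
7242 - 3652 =3590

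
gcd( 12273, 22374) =3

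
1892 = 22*86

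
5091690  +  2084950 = 7176640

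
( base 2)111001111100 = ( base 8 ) 7174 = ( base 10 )3708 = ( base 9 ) 5070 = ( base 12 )2190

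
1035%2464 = 1035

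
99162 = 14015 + 85147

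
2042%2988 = 2042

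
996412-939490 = 56922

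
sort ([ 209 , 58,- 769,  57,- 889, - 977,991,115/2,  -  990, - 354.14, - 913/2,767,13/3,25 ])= [-990,-977 , - 889, - 769, - 913/2, - 354.14,13/3,25 , 57, 115/2,58,209,  767 , 991 ]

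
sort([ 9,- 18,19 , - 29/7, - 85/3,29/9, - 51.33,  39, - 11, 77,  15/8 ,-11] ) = [ - 51.33,-85/3, - 18,-11, - 11, - 29/7,15/8,29/9,9, 19,39,77 ] 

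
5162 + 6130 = 11292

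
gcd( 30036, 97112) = 4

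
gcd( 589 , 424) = 1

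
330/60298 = 165/30149 = 0.01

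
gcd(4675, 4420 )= 85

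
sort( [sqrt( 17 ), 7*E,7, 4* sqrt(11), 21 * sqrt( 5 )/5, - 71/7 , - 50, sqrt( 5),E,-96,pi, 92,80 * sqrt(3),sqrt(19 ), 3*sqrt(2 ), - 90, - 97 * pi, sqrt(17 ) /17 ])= [ - 97 * pi, - 96 ,  -  90,-50,-71/7, sqrt (17)/17,sqrt(5), E  ,  pi, sqrt(17) , 3*sqrt(2 ), sqrt( 19), 7, 21 * sqrt( 5 ) /5,4*sqrt(11)  ,  7*E, 92 , 80*sqrt(3 ) ]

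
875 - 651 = 224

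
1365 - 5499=- 4134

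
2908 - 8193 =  - 5285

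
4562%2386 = 2176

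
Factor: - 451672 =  - 2^3*13^1*43^1*101^1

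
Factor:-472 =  - 2^3*59^1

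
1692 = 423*4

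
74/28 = 2 + 9/14 = 2.64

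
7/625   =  7/625=   0.01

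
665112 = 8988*74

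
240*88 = 21120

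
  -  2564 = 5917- 8481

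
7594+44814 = 52408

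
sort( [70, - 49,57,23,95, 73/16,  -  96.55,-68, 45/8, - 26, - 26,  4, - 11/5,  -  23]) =[ - 96.55,-68 , - 49, - 26, - 26, - 23, - 11/5,4,73/16,  45/8 , 23,57, 70, 95] 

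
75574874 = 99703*758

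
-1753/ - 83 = 1753/83 = 21.12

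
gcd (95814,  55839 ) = 3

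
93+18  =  111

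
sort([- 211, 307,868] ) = [ - 211 , 307,868]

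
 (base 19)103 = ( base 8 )554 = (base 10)364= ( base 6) 1404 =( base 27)dd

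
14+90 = 104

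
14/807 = 14/807 =0.02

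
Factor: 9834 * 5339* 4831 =2^1*3^1*11^1 *19^1*149^1 * 281^1 * 4831^1 = 253645500306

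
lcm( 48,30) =240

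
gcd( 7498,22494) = 7498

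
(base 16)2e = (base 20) 26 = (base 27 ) 1J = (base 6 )114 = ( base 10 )46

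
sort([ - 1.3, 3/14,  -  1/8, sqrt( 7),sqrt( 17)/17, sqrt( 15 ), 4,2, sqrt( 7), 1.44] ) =[-1.3, -1/8,3/14,sqrt( 17)/17, 1.44, 2, sqrt (7), sqrt(  7 ), sqrt( 15), 4 ] 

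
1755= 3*585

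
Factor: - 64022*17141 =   -  1097401102=- 2^1 * 7^1*17^1*61^1 *269^1*281^1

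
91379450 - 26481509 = 64897941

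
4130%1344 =98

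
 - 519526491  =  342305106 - 861831597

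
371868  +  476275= 848143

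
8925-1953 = 6972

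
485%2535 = 485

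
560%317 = 243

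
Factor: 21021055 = 5^1 * 11^1*229^1*1669^1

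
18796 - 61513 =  - 42717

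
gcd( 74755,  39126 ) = 1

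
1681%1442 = 239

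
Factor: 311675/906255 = 3^( - 3)*5^1*7^( - 1)*13^1 = 65/189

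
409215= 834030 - 424815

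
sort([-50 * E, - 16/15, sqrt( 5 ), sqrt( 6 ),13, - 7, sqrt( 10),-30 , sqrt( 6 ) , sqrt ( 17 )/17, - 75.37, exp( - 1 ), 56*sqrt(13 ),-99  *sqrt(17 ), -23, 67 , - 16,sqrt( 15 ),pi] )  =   [-99 * sqrt( 17), - 50 * E, - 75.37,  -  30, - 23,-16 , - 7,-16/15,sqrt( 17 ) /17,exp( - 1 ) , sqrt(5 ) , sqrt( 6), sqrt( 6),pi , sqrt( 10),sqrt( 15 ),13,67,  56*sqrt(13) ] 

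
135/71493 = 45/23831 = 0.00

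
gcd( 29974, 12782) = 14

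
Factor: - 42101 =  - 42101^1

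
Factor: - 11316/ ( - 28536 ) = 2^( - 1 ) * 23^1*29^ ( - 1 )  =  23/58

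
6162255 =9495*649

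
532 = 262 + 270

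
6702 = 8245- 1543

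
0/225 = 0 = 0.00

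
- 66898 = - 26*2573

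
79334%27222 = 24890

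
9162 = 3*3054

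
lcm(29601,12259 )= 1213641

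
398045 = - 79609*(-5) 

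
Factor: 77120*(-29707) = -2^6*5^1* 61^1*241^1*487^1 = -2291003840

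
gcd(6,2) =2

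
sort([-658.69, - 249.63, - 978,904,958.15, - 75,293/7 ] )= [ - 978, - 658.69, - 249.63, - 75,293/7,904,958.15 ]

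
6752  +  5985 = 12737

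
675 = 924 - 249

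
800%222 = 134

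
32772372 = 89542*366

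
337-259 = 78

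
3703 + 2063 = 5766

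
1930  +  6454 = 8384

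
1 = 1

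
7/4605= 7/4605 = 0.00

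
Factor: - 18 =  -  2^1*3^2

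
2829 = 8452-5623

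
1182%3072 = 1182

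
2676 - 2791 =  - 115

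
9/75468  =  3/25156 = 0.00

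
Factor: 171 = 3^2*19^1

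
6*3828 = 22968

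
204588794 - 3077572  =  201511222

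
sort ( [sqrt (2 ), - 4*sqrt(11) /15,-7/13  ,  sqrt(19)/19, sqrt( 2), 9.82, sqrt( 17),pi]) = [ - 4 * sqrt( 11)/15, - 7/13, sqrt( 19 ) /19,sqrt(2), sqrt(2 ), pi,sqrt ( 17 ),  9.82 ] 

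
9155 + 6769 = 15924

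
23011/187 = 123 + 10/187 = 123.05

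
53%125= 53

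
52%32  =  20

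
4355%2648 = 1707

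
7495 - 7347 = 148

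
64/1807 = 64/1807 = 0.04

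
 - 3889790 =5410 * (  -  719) 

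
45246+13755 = 59001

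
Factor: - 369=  - 3^2* 41^1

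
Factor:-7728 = - 2^4*3^1*7^1*23^1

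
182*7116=1295112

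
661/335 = 661/335 = 1.97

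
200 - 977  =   -777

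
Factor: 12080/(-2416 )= - 5^1  =  - 5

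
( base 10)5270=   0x1496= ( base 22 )ajc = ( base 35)4ak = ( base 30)5PK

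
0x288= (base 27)o0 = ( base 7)1614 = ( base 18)200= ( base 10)648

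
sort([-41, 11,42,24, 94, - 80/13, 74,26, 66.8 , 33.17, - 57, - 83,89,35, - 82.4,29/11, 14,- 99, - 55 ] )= [-99, -83  ,- 82.4, - 57, - 55,-41, - 80/13, 29/11,11, 14,24,26,33.17,35, 42,66.8,74,89,94]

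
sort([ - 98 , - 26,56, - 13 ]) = [ - 98, - 26, - 13, 56]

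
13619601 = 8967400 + 4652201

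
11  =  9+2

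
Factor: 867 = 3^1*17^2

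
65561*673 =44122553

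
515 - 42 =473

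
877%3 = 1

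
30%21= 9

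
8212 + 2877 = 11089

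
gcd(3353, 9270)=1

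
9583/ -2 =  - 9583/2 = -4791.50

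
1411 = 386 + 1025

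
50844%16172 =2328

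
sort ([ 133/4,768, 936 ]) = [133/4,768, 936] 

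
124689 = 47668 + 77021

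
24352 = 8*3044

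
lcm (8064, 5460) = 524160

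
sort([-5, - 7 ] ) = [  -  7 , - 5 ] 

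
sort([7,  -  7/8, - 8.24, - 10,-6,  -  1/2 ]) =[ - 10, - 8.24, - 6, -7/8, - 1/2,7]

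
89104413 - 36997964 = 52106449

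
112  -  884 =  -772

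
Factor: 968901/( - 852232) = - 2^( - 3)*3^1*109^1*307^( - 1 )*347^ ( - 1 )*2963^1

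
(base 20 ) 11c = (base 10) 432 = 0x1b0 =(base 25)h7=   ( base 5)3212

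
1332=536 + 796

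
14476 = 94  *154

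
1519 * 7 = 10633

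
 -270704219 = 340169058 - 610873277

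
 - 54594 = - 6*9099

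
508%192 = 124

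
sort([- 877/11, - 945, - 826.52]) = [ - 945,- 826.52,-877/11]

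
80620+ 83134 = 163754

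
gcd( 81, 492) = 3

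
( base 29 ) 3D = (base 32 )34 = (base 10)100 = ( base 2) 1100100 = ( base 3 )10201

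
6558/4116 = 1093/686 = 1.59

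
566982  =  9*62998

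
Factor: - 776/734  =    -  2^2*97^1*367^( - 1 ) = - 388/367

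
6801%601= 190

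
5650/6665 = 1130/1333 = 0.85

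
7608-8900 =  - 1292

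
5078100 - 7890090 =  - 2811990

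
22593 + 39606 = 62199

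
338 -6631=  - 6293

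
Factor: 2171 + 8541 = 10712 = 2^3*13^1*103^1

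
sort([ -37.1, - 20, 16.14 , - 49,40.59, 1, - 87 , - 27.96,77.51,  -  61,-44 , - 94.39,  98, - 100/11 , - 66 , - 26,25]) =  [  -  94.39, - 87, -66,-61, - 49, - 44, - 37.1,-27.96, - 26, - 20, - 100/11, 1 , 16.14,25, 40.59,77.51,98 ] 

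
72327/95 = 761 + 32/95 = 761.34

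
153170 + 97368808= 97521978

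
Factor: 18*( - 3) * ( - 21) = 1134 = 2^1*3^4*7^1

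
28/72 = 7/18 = 0.39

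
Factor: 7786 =2^1*17^1*229^1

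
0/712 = 0 = 0.00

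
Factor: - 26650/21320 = - 5/4 =-  2^( - 2 )*5^1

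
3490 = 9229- 5739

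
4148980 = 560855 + 3588125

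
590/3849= 590/3849=0.15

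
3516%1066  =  318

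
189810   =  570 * 333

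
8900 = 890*10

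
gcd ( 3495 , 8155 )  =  1165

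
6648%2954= 740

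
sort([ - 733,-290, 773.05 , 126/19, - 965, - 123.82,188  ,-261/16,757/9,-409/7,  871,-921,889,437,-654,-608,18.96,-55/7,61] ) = [ - 965, - 921,-733,-654 ,-608, - 290,-123.82, - 409/7,-261/16,-55/7,126/19,18.96, 61,757/9,188,  437,773.05, 871,889]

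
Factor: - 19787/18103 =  - 43^( - 1 ) * 47^1 = - 47/43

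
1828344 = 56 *32649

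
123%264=123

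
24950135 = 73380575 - 48430440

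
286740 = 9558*30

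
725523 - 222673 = 502850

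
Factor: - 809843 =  - 809843^1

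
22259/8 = 2782+3/8=2782.38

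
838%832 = 6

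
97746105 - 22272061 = 75474044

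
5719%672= 343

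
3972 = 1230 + 2742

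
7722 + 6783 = 14505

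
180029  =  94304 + 85725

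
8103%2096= 1815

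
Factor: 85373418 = 2^1 * 3^1*13^1*1094531^1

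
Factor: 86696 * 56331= 4883672376 = 2^3*3^2*11^1*569^1*10837^1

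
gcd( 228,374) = 2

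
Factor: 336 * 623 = 2^4 * 3^1*7^2*89^1  =  209328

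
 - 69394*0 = 0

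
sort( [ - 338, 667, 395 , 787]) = [ - 338, 395,667,787 ]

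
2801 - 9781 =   -  6980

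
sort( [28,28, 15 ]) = [ 15 , 28,28 ] 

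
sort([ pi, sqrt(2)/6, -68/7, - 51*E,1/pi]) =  [ - 51*E ,-68/7,sqrt(2)/6,  1/pi, pi ] 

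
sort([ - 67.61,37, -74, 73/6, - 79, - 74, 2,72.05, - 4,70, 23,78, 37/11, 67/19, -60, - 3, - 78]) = [ - 79, - 78, - 74, - 74, - 67.61,-60 , - 4, - 3,2, 37/11, 67/19,73/6 , 23, 37, 70,72.05, 78] 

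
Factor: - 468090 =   -  2^1* 3^2*5^1*7^1 *743^1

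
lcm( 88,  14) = 616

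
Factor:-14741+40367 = 25626 =2^1*3^1*4271^1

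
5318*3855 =20500890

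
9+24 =33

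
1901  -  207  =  1694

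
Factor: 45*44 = 2^2*3^2*5^1*11^1 = 1980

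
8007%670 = 637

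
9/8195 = 9/8195 = 0.00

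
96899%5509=3246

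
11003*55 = 605165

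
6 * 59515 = 357090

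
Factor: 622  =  2^1*311^1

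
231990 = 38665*6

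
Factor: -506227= - 41^1*12347^1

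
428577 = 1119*383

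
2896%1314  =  268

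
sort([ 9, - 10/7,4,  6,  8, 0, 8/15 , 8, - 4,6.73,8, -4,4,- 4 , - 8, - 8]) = [ - 8, - 8, - 4,-4, - 4,  -  10/7,0,8/15,4,4, 6,6.73,  8,  8,  8, 9]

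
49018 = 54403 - 5385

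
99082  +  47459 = 146541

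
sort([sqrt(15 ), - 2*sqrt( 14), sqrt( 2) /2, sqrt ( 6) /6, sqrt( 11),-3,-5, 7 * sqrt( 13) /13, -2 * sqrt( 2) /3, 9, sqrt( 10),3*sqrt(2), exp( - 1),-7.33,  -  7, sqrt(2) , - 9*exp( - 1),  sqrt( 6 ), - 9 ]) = [ - 9, - 2*sqrt( 14 ), - 7.33,- 7, - 5,-9*exp( - 1), - 3, - 2*sqrt( 2 ) /3,exp ( - 1),sqrt ( 6 )/6,sqrt(2 ) /2,sqrt(2),  7*  sqrt(13 )/13,sqrt( 6 ), sqrt( 10), sqrt( 11 ), sqrt(15), 3*sqrt( 2),9 ]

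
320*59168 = 18933760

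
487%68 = 11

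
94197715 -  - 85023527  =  179221242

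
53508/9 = 5945 + 1/3 = 5945.33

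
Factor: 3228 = 2^2*3^1* 269^1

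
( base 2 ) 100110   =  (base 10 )38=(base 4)212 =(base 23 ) 1F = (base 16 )26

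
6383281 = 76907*83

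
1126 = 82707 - 81581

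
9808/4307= 9808/4307 =2.28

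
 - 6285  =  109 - 6394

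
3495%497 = 16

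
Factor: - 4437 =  - 3^2*17^1*29^1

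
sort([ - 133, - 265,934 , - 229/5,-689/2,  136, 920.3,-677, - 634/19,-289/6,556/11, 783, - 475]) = [ - 677, - 475 , - 689/2, - 265, - 133 ,-289/6 , - 229/5,-634/19, 556/11, 136,783, 920.3 , 934 ] 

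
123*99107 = 12190161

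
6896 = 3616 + 3280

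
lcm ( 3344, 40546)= 324368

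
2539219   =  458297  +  2080922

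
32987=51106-18119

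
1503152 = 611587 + 891565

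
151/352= 151/352 = 0.43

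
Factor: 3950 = 2^1*5^2*79^1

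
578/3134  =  289/1567 = 0.18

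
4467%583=386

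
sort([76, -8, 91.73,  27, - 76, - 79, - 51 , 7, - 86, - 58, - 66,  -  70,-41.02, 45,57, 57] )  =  [ - 86,- 79  , - 76, - 70, - 66, - 58, - 51, - 41.02, - 8, 7,  27,45,57, 57, 76, 91.73] 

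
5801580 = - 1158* ( - 5010 )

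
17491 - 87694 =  - 70203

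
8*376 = 3008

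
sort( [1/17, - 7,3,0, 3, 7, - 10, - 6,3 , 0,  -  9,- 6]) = [ - 10, - 9,-7, - 6, - 6 , 0,  0,1/17, 3, 3, 3 , 7 ] 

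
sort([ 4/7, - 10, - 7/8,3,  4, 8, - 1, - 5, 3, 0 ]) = [ - 10, - 5, - 1,-7/8,0,4/7, 3,  3,4,8] 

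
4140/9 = 460 =460.00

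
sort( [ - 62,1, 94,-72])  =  [ - 72, - 62, 1,94 ] 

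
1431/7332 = 477/2444 = 0.20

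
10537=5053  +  5484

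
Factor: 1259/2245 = 5^( -1)*449^( - 1 )*1259^1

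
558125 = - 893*( - 625)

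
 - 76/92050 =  - 38/46025 = -0.00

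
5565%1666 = 567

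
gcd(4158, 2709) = 63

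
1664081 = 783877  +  880204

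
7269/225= 2423/75 = 32.31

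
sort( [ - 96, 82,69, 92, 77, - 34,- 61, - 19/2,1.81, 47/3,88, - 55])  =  [ - 96, - 61, - 55 , - 34, - 19/2 , 1.81, 47/3, 69,77,82, 88, 92 ] 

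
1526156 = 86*17746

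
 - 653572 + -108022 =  - 761594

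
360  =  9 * 40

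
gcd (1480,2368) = 296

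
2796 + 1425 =4221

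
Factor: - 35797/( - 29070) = 2^(  -  1)*3^(  -  2 ) * 5^( - 1) * 17^(-1)*19^( - 1 )*35797^1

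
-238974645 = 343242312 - 582216957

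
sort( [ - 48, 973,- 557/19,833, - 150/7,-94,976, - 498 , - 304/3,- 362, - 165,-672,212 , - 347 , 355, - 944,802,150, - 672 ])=[ - 944, - 672,  -  672,-498, - 362, - 347,  -  165, - 304/3 ,-94,-48, - 557/19, - 150/7,150, 212, 355 , 802, 833,  973, 976]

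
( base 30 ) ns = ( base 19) 1if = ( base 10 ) 718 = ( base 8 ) 1316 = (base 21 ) 1D4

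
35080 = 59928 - 24848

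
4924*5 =24620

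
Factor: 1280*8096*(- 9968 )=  - 2^17*5^1 * 7^1*11^1*23^1*89^1 = - 103297187840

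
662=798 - 136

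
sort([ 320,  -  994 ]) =[ - 994, 320 ] 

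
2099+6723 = 8822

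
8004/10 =4002/5 = 800.40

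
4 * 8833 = 35332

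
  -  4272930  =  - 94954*45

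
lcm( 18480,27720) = 55440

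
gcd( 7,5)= 1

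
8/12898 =4/6449 = 0.00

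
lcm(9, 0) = 0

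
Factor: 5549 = 31^1*179^1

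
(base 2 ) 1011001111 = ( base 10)719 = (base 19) 1ig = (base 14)395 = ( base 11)5A4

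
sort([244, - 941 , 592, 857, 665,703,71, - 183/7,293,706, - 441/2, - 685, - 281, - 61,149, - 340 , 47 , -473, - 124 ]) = [ - 941, - 685,  -  473, - 340, - 281, - 441/2, - 124, - 61 ,-183/7, 47 , 71,149, 244, 293, 592, 665,  703, 706, 857]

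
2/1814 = 1/907 = 0.00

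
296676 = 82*3618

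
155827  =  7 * 22261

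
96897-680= 96217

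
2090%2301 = 2090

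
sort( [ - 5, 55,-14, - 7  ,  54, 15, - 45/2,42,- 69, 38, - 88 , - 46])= [ - 88, - 69,  -  46, - 45/2, -14, - 7, - 5, 15, 38, 42,54,55 ]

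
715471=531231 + 184240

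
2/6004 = 1/3002 = 0.00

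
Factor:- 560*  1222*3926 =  - 2^6*5^1*7^1*13^2*47^1*151^1 = - 2686640320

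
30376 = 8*3797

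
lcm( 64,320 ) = 320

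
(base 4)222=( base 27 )1f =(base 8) 52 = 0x2a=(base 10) 42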